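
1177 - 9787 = - 8610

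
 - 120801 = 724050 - 844851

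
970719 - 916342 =54377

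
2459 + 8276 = 10735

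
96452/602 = 48226/301 = 160.22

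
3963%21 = 15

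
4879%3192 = 1687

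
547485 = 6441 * 85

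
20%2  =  0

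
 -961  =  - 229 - 732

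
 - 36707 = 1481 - 38188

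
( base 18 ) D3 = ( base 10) 237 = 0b11101101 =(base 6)1033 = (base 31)7k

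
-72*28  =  - 2016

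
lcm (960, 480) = 960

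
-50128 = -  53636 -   -  3508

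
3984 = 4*996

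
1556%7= 2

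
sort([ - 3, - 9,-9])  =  [ - 9,  -  9, - 3]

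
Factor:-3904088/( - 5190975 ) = 2^3*3^( - 2)*5^( - 2)*23071^( - 1 )*488011^1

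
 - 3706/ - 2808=1853/1404 = 1.32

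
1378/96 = 689/48 = 14.35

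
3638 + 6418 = 10056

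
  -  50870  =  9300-60170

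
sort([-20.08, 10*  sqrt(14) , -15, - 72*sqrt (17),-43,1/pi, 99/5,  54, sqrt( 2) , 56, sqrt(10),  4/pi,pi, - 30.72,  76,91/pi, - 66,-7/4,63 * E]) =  [ - 72*sqrt( 17), - 66,-43, - 30.72, - 20.08, - 15,- 7/4,1/pi, 4/pi, sqrt(2 ),  pi, sqrt( 10 ), 99/5,91/pi,10*sqrt(14),54,56, 76, 63 * E] 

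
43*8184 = 351912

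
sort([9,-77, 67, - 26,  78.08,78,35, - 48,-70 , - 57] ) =[  -  77, - 70, - 57, - 48,  -  26,9,35,67,78, 78.08]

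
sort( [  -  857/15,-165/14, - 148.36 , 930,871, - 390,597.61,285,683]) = [ - 390, - 148.36, - 857/15, - 165/14, 285, 597.61,683,871,930]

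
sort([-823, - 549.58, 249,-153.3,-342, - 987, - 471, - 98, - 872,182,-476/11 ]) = [ - 987,-872 , - 823, - 549.58, - 471,-342, - 153.3,  -  98, - 476/11, 182, 249 ] 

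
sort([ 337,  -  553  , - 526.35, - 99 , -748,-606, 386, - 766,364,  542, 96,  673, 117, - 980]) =[-980, - 766, - 748, - 606, - 553 , - 526.35, - 99,96,117 , 337,364 , 386, 542, 673 ]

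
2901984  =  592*4902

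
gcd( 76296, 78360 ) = 24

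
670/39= 17 + 7/39 = 17.18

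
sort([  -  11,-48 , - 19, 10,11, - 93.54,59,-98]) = [ - 98, - 93.54,- 48, - 19, - 11,10,11,59]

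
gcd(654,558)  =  6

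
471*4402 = 2073342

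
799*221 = 176579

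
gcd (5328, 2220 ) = 444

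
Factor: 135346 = 2^1*31^1 * 37^1* 59^1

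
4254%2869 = 1385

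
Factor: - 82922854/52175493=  - 2^1*3^ (-2)* 7^1*41^( - 1)*141397^( - 1 )*5923061^1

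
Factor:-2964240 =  - 2^4*3^2 * 5^1*23^1 * 179^1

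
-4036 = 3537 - 7573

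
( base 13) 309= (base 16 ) 204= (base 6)2220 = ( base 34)F6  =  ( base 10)516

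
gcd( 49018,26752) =2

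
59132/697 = 59132/697  =  84.84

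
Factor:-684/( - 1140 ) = 3^1*5^( - 1)  =  3/5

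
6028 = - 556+6584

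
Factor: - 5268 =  - 2^2*3^1*439^1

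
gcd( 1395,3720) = 465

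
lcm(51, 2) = 102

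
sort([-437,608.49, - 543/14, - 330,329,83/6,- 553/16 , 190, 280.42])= [-437, - 330, - 543/14, - 553/16,  83/6, 190, 280.42, 329,  608.49]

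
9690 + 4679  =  14369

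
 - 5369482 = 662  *( - 8111 )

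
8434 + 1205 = 9639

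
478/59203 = 478/59203 = 0.01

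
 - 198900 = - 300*663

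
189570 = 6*31595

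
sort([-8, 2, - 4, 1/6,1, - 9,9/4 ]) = [ - 9,  -  8,-4, 1/6, 1,2, 9/4 ]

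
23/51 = 23/51 = 0.45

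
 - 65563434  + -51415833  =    -  116979267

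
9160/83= 110+30/83  =  110.36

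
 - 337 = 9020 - 9357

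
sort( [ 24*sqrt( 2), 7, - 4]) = [ - 4,7, 24*sqrt( 2)]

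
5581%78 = 43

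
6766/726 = 3383/363 = 9.32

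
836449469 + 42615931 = 879065400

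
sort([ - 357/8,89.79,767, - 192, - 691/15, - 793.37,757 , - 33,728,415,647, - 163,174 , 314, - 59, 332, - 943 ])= [ - 943, - 793.37, -192, - 163, -59, - 691/15, - 357/8, - 33,89.79, 174, 314 , 332, 415,647, 728,  757,767 ]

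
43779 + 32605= 76384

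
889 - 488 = 401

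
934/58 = 467/29 = 16.10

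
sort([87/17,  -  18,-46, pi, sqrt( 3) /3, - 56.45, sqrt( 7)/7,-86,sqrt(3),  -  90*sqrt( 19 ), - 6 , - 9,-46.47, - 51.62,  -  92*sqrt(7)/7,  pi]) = [ - 90*sqrt(19), - 86, - 56.45,  -  51.62, - 46.47,-46 , - 92*sqrt(7)/7, - 18,- 9, - 6,sqrt( 7)/7,sqrt( 3)/3, sqrt( 3),pi, pi, 87/17] 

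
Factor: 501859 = 31^1*16189^1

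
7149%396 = 21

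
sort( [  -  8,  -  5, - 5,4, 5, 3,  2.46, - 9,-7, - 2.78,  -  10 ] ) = [-10,-9, - 8, - 7,- 5,  -  5,- 2.78, 2.46, 3, 4, 5] 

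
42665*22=938630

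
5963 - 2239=3724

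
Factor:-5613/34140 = -2^( - 2 )* 5^( - 1 )*569^( - 1) * 1871^1 = -1871/11380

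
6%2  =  0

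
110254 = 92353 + 17901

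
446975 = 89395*5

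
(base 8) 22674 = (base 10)9660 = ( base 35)7v0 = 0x25bc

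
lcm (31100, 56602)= 2830100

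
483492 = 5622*86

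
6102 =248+5854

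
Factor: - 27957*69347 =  - 3^1*31^1*2237^1*9319^1=- 1938734079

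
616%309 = 307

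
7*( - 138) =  - 966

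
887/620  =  887/620 = 1.43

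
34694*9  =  312246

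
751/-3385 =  - 751/3385  =  - 0.22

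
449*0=0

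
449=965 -516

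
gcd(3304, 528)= 8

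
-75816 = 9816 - 85632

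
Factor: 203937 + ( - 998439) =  - 2^1*3^3*14713^1 = - 794502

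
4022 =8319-4297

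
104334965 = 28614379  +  75720586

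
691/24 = 28 + 19/24 = 28.79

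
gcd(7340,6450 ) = 10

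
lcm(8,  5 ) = 40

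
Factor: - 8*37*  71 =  - 2^3*37^1*71^1 = - 21016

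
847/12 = 847/12=70.58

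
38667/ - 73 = -38667/73 = -529.68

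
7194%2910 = 1374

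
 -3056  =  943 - 3999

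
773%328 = 117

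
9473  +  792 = 10265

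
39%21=18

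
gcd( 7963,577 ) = 1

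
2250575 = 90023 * 25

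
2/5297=2/5297= 0.00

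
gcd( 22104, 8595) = 9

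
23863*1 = 23863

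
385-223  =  162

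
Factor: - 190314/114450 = - 291/175 = - 3^1*5^( - 2)*7^( - 1 )*97^1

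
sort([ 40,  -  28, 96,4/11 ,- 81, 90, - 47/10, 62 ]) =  [ - 81, - 28,-47/10, 4/11 , 40,62, 90, 96]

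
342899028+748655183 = 1091554211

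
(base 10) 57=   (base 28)21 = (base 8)71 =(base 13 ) 45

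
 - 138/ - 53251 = 138/53251 = 0.00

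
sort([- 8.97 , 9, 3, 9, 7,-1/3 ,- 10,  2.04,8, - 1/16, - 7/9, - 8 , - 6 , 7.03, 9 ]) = [-10 , - 8.97, - 8, - 6, - 7/9, - 1/3,-1/16,  2.04 , 3,7, 7.03,8,9, 9, 9 ] 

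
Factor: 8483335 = 5^1*7^1*163^1*1487^1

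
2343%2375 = 2343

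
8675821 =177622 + 8498199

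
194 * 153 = 29682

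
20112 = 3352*6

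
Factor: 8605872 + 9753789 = 18359661 = 3^1*6119887^1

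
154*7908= 1217832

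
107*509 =54463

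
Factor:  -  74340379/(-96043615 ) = 5^ (-1 ) * 3083^1 * 24113^1 * 19208723^( - 1)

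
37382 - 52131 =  - 14749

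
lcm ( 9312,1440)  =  139680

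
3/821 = 3/821 = 0.00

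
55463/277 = 200 + 63/277 = 200.23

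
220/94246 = 110/47123 = 0.00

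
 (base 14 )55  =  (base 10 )75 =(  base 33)29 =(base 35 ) 25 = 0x4b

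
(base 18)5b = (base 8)145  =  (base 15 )6B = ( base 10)101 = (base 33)32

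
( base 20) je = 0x18A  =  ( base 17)163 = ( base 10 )394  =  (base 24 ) GA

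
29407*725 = 21320075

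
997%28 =17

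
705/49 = 14 +19/49= 14.39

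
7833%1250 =333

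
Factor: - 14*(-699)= 9786= 2^1*3^1 * 7^1 * 233^1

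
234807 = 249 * 943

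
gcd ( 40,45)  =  5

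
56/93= 56/93=0.60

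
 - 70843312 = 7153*( - 9904)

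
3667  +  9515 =13182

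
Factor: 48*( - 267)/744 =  - 2^1 * 3^1*31^(  -  1 ) * 89^1= - 534/31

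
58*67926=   3939708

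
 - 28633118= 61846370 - 90479488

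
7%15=7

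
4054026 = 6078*667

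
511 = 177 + 334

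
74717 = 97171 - 22454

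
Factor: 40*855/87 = 11400/29 = 2^3 * 3^1*5^2*19^1*29^( - 1)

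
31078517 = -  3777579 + 34856096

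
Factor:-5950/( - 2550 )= 7/3= 3^(  -  1 ) * 7^1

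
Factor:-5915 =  - 5^1*7^1 * 13^2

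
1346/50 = 26 + 23/25  =  26.92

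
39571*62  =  2453402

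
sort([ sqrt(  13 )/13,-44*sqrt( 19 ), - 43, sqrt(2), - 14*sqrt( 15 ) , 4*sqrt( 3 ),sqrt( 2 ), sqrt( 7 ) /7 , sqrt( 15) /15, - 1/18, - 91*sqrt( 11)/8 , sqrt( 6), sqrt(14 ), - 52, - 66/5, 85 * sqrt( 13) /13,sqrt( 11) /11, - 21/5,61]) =[ - 44*sqrt( 19), - 14*sqrt( 15 ), - 52, - 43, - 91*sqrt( 11)/8, - 66/5, - 21/5, - 1/18,  sqrt( 15 ) /15,sqrt( 13) /13,sqrt( 11 ) /11,sqrt ( 7)/7,sqrt(2), sqrt( 2),sqrt( 6),sqrt(14), 4*sqrt(3 ), 85*sqrt( 13 )/13 , 61]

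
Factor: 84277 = 71^1*1187^1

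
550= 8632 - 8082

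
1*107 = 107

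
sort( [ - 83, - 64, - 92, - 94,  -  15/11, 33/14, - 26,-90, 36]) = [  -  94, - 92, - 90, - 83, - 64, - 26,- 15/11,33/14,36] 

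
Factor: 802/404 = 2^ ( - 1 )*101^( - 1)*401^1 = 401/202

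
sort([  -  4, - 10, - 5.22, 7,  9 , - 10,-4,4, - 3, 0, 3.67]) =[ - 10,-10, - 5.22, - 4, - 4, -3, 0, 3.67, 4, 7, 9]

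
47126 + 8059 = 55185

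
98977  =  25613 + 73364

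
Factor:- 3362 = -2^1*41^2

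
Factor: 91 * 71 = 7^1  *  13^1 * 71^1 = 6461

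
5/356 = 5/356 =0.01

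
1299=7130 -5831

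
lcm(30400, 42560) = 212800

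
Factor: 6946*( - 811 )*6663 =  - 37534051578 = - 2^1  *3^1*23^1*  151^1*811^1*2221^1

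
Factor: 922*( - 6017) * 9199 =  - 2^1*11^1*461^1*547^1*9199^1 = - 51033053126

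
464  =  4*116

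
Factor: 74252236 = 2^2 * 463^1*40093^1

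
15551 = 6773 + 8778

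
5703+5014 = 10717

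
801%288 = 225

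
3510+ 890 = 4400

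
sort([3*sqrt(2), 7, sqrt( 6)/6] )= [ sqrt(6)/6,3*sqrt( 2 ), 7]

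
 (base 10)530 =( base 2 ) 1000010010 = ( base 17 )1e3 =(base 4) 20102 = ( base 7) 1355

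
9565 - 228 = 9337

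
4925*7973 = 39267025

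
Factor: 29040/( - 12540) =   -  44/19 = -2^2*11^1 * 19^ ( - 1)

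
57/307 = 57/307 = 0.19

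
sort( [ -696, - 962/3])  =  [ - 696, - 962/3 ]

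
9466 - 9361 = 105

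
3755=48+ 3707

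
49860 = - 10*(  -  4986)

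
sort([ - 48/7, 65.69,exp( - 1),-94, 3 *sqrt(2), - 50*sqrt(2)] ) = [ - 94, - 50*sqrt( 2) ,-48/7, exp( - 1 ),3*sqrt ( 2 ), 65.69]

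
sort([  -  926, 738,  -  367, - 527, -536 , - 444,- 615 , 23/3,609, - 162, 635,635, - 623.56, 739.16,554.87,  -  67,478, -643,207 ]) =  [  -  926,-643,-623.56,- 615, - 536,  -  527, - 444, - 367, - 162 , - 67,23/3, 207,478 , 554.87, 609,  635,635,738,739.16]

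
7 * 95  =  665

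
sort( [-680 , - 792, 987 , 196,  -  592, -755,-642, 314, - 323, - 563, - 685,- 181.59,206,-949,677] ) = [  -  949, - 792,  -  755, -685, - 680, - 642, - 592, - 563, - 323, - 181.59,196, 206,314, 677,987] 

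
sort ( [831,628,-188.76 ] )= [  -  188.76,628,831 ]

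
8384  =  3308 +5076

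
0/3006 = 0 = 0.00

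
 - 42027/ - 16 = 2626 + 11/16 =2626.69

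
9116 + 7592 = 16708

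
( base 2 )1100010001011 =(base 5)200113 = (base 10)6283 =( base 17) 14ca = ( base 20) fe3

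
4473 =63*71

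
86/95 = 86/95 = 0.91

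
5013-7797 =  - 2784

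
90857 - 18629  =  72228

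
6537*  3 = 19611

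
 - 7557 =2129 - 9686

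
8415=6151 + 2264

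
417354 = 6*69559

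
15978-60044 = - 44066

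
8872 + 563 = 9435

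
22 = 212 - 190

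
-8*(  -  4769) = 38152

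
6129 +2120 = 8249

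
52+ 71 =123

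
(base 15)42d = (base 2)1110101111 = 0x3AF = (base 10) 943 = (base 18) 2g7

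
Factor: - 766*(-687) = 2^1*3^1*229^1*383^1   =  526242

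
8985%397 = 251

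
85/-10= - 9+1/2 = -8.50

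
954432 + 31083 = 985515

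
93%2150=93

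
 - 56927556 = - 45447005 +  - 11480551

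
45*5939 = 267255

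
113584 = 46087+67497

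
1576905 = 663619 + 913286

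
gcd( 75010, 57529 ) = 1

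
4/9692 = 1/2423 = 0.00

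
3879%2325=1554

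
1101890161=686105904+415784257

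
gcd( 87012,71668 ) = 4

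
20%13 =7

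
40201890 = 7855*5118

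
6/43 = 6/43= 0.14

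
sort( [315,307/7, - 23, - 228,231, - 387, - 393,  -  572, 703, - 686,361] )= [ - 686, - 572, - 393, - 387, - 228,  -  23,  307/7,  231,315, 361, 703] 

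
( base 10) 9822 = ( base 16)265E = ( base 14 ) 3818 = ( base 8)23136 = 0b10011001011110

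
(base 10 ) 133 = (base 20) 6D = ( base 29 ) 4H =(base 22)61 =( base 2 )10000101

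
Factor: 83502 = 2^1*  3^2*4639^1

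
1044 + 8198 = 9242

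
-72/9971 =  - 72/9971 = - 0.01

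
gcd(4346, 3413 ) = 1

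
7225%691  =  315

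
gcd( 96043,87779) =1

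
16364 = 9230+7134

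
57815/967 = 57815/967= 59.79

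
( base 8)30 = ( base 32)o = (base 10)24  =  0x18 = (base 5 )44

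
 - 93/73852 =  - 93/73852 = - 0.00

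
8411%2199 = 1814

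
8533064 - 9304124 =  - 771060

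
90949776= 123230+90826546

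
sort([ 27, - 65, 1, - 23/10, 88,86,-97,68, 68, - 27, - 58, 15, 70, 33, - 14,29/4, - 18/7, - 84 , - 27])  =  [-97, -84, - 65, - 58 , - 27, - 27,  -  14, - 18/7, - 23/10, 1, 29/4,  15, 27, 33, 68,68, 70, 86, 88]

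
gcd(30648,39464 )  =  8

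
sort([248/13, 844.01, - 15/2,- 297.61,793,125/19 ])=[ - 297.61, - 15/2 , 125/19,  248/13,793,844.01]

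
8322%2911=2500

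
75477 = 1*75477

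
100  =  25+75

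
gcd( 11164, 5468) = 4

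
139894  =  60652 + 79242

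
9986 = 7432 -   -  2554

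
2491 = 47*53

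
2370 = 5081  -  2711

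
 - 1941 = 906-2847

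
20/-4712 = - 1 + 1173/1178  =  - 0.00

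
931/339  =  931/339= 2.75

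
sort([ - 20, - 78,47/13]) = [ -78, - 20,47/13 ] 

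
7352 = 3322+4030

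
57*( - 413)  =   - 23541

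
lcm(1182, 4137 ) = 8274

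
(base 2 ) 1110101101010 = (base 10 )7530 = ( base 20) iga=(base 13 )3573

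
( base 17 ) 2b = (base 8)55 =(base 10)45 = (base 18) 29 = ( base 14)33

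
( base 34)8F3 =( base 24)GMH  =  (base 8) 23041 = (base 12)5795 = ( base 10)9761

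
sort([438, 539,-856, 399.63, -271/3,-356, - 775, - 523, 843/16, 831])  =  [-856,- 775,-523,-356,-271/3, 843/16,399.63, 438,539, 831]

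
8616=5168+3448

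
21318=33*646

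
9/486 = 1/54 = 0.02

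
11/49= 11/49 = 0.22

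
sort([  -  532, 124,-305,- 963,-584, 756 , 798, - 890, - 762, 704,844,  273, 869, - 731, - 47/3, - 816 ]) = [ - 963, - 890, - 816, - 762, - 731, - 584, - 532, - 305,- 47/3,124, 273, 704,756, 798, 844, 869 ] 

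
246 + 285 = 531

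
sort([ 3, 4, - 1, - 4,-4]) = [ - 4 , - 4, - 1,3,4]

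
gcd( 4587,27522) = 4587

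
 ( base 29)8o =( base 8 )400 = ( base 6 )1104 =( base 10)256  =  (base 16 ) 100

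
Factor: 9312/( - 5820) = -8/5 = - 2^3*5^(- 1 )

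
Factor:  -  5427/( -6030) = 2^(  -  1)*3^2*5^( - 1) =9/10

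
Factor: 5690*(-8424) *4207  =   - 2^4*3^4*5^1*7^1*13^1 * 569^1*601^1  =  - 201652279920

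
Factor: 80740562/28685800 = 2^( - 2)* 5^( - 2)*7^1*11^ (-1 )*13^(-1) * 17^ (-1)*41^1* 59^( - 1 )*140663^1 = 40370281/14342900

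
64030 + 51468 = 115498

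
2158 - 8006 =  - 5848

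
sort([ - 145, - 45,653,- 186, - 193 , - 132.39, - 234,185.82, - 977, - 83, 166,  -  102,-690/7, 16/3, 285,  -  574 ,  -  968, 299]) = [ - 977, - 968 , - 574, - 234, - 193, - 186,-145 , - 132.39, - 102,  -  690/7, - 83, - 45, 16/3,166,185.82, 285, 299,653 ]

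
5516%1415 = 1271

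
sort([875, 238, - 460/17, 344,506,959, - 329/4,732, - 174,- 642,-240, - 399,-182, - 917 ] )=[-917, - 642, - 399, - 240,- 182, - 174  , - 329/4,-460/17,238,344,506,732, 875,959 ] 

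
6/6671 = 6/6671 = 0.00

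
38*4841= 183958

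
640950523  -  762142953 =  - 121192430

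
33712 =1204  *28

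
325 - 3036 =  - 2711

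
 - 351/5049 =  - 13/187 = - 0.07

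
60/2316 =5/193  =  0.03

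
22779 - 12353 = 10426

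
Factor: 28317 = 3^1*9439^1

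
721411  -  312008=409403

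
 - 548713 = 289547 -838260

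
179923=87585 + 92338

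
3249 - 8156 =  - 4907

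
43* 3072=132096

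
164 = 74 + 90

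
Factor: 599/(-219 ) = -3^(-1) * 73^(  -  1)*599^1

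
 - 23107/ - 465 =23107/465  =  49.69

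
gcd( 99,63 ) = 9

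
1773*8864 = 15715872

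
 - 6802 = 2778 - 9580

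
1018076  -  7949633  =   - 6931557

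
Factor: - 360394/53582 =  - 73^( - 1)*491^1 = -491/73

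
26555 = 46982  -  20427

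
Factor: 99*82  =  8118=2^1*3^2 * 11^1 * 41^1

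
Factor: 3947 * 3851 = 15199897 = 3851^1*3947^1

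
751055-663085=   87970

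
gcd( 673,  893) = 1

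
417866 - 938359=-520493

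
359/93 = 3+80/93 = 3.86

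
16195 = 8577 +7618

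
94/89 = 94/89 = 1.06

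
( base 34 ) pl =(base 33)qd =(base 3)1012021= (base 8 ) 1547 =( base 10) 871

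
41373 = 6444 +34929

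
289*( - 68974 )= - 19933486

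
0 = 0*455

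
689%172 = 1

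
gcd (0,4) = 4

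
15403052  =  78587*196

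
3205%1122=961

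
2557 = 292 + 2265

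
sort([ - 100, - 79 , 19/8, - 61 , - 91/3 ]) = [ - 100, - 79, - 61 , - 91/3,19/8]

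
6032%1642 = 1106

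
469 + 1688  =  2157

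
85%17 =0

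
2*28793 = 57586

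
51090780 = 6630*7706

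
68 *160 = 10880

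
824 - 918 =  - 94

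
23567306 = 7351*3206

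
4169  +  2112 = 6281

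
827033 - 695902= 131131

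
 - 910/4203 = -910/4203= - 0.22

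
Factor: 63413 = 7^1*9059^1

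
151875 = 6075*25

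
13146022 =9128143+4017879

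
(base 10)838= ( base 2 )1101000110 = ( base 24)1am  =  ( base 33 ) PD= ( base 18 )2AA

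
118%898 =118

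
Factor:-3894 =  - 2^1*3^1*11^1*59^1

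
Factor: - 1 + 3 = 2 = 2^1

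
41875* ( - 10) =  - 418750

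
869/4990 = 869/4990 = 0.17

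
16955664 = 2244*7556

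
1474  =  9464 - 7990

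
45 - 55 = -10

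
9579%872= 859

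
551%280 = 271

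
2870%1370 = 130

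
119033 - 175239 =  -56206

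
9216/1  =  9216 = 9216.00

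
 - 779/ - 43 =18+ 5/43 =18.12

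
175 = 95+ 80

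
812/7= 116 =116.00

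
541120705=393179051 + 147941654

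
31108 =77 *404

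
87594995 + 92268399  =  179863394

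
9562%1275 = 637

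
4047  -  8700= - 4653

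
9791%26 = 15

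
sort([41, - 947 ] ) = [ - 947, 41] 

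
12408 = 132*94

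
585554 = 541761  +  43793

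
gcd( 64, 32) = 32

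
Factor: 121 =11^2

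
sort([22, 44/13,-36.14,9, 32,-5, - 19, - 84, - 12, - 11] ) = [ - 84, - 36.14, - 19, - 12, - 11, - 5, 44/13, 9,22,32]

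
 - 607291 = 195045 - 802336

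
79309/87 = 911 + 52/87=911.60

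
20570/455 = 4114/91 = 45.21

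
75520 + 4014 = 79534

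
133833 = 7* 19119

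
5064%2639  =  2425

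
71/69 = 71/69 = 1.03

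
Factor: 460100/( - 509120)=- 535/592=- 2^(-4)* 5^1*37^(  -  1)*107^1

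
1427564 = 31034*46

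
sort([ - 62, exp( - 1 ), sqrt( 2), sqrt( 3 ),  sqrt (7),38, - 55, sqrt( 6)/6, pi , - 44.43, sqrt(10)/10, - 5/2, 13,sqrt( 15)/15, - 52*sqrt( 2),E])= [ - 52*sqrt (2), - 62,-55, - 44.43, - 5/2, sqrt( 15) /15, sqrt ( 10)/10, exp(  -  1), sqrt (6)/6 , sqrt (2),sqrt(3),sqrt (7 ),E, pi, 13, 38]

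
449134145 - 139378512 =309755633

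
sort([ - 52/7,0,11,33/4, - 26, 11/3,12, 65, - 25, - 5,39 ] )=[-26,  -  25, - 52/7  , - 5, 0, 11/3,  33/4 , 11,  12,  39, 65 ]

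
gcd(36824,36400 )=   8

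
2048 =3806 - 1758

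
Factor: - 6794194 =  - 2^1*11^1*308827^1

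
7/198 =7/198= 0.04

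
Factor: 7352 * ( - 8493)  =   - 2^3*3^1*19^1*149^1*919^1 =- 62440536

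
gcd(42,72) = 6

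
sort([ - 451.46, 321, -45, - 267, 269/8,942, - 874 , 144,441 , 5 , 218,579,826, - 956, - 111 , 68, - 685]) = [-956, - 874, - 685, - 451.46,-267, - 111 , - 45, 5,269/8,68 , 144, 218,  321,441,  579,826, 942 ] 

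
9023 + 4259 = 13282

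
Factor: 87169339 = 83^1*1050233^1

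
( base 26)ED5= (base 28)ce7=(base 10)9807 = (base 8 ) 23117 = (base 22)k5h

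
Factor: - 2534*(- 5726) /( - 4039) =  -2072812/577=- 2^2*7^1*181^1*409^1*577^( - 1) 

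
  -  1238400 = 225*( - 5504) 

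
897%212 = 49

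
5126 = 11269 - 6143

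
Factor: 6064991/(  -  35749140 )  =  -2^( - 2 )*3^( - 1 ) * 5^( - 1)*7^( - 1 ) * 47^(-1)*1811^( -1)*6064991^1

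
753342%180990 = 29382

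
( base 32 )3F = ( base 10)111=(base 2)1101111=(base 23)4J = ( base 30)3L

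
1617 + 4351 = 5968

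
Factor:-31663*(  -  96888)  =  2^3* 3^1* 11^1 * 367^1 * 31663^1 = 3067764744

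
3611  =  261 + 3350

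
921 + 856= 1777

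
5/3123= 5/3123  =  0.00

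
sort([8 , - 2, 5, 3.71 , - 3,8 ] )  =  [ - 3, - 2,3.71, 5,8, 8 ] 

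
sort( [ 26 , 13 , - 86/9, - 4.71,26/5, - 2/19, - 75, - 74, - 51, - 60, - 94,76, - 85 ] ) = [ - 94, - 85, - 75, - 74, - 60, - 51, - 86/9, - 4.71, - 2/19,  26/5, 13 , 26,  76 ]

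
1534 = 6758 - 5224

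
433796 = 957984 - 524188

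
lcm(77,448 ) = 4928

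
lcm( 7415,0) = 0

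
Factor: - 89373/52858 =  - 2^( - 1 ) * 3^1*13^(-1 )*19^( - 1 )*31^3*107^( - 1)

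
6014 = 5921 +93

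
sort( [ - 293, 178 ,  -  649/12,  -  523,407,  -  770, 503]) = [ - 770, - 523,  -  293, - 649/12, 178, 407,503]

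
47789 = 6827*7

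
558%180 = 18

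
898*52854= 47462892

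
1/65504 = 1/65504  =  0.00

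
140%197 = 140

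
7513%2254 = 751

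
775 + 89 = 864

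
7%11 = 7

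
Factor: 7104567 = 3^1*47^1 * 50387^1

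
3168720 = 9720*326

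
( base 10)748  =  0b1011101100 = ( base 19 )217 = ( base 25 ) 14n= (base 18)25A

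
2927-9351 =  - 6424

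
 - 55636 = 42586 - 98222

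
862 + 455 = 1317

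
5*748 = 3740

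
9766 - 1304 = 8462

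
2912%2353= 559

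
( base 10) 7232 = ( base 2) 1110001000000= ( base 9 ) 10825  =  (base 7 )30041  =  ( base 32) 720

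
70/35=2 = 2.00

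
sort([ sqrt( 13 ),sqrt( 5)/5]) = [sqrt( 5)/5, sqrt(13)]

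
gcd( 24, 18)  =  6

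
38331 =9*4259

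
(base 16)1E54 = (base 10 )7764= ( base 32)7ik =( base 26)bcg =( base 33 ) 749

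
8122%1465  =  797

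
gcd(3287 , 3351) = 1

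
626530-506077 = 120453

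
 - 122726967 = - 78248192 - 44478775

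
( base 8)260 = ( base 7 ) 341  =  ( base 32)5g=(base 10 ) 176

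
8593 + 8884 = 17477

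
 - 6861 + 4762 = -2099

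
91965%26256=13197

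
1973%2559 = 1973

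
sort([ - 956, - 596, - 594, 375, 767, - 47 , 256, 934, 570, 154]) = [ - 956,-596, - 594, - 47, 154, 256, 375,570,767, 934]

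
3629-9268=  - 5639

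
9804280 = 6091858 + 3712422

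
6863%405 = 383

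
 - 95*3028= - 287660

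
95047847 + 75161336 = 170209183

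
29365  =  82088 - 52723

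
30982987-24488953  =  6494034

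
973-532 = 441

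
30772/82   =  15386/41 = 375.27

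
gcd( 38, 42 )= 2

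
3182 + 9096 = 12278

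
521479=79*6601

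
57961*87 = 5042607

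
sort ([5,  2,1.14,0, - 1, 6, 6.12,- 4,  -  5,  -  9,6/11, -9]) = [ - 9, - 9, - 5 ,-4,-1, 0, 6/11,1.14, 2 , 5, 6,6.12] 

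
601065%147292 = 11897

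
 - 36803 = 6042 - 42845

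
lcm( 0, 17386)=0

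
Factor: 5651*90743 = 512788693 = 103^1 * 881^1*5651^1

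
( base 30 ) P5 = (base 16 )2f3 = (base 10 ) 755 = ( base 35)lk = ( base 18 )25h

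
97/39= 2 +19/39 =2.49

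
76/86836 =19/21709 = 0.00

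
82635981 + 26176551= 108812532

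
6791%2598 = 1595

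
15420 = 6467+8953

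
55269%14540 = 11649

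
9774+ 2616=12390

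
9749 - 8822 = 927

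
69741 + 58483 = 128224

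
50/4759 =50/4759= 0.01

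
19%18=1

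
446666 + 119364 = 566030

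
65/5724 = 65/5724 = 0.01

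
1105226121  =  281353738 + 823872383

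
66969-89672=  - 22703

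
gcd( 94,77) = 1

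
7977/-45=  - 178+11/15 = - 177.27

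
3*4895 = 14685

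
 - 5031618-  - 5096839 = 65221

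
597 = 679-82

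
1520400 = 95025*16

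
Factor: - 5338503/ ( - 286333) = 3^2*197^1*3011^1*286333^( - 1 ) 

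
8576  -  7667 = 909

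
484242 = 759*638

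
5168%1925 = 1318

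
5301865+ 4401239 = 9703104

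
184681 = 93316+91365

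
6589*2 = 13178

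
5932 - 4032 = 1900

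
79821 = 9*8869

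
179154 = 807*222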